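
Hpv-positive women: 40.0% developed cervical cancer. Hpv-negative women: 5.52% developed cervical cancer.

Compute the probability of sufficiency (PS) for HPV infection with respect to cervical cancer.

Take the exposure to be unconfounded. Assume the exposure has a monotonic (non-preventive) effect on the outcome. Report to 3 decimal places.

p₁ = 0.4, p₀ = 0.0552.
Under exogeneity and monotonicity, PS = (p₁ − p₀) / (1 − p₀).
PS = (0.4 − 0.0552) / (1 − 0.0552) = 0.3448 / 0.9448 ≈ 0.3649

PS ≈ 0.365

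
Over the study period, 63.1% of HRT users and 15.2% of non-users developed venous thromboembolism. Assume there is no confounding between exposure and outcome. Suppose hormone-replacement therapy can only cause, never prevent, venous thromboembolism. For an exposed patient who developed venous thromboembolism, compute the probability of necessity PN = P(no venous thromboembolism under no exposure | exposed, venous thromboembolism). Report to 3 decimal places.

PN ≈ 0.759

p₁ = 0.631, p₀ = 0.152.
Under exogeneity and monotonicity, PN = (p₁ − p₀) / p₁.
PN = (0.631 − 0.152) / 0.631 = 0.479 / 0.631 ≈ 0.7591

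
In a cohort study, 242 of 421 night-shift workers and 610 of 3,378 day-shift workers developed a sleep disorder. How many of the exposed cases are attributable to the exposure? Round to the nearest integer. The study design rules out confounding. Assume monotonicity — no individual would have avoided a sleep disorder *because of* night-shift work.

p₁ = P(outcome | exposed) = 242/421 = 0.57482
p₀ = P(outcome | unexposed) = 610/3378 = 0.18058
PN = (p₁ − p₀)/p₁ = (0.57482 − 0.18058) / 0.57482 ≈ 0.68585.
Attributable cases ≈ PN × (exposed cases) = 0.68585 × 242 ≈ 165.98.

about 166 cases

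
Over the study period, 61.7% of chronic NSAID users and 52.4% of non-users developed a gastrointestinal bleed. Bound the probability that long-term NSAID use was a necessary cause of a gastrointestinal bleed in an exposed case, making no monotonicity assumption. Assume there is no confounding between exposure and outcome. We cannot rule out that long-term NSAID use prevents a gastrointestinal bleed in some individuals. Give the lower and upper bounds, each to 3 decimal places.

p₁ = 0.617, p₀ = 0.524.
Under exogeneity alone the bounds on PN are max{0,(p₁−p₀)/p₁} ≤ PN ≤ min{1,(1−p₀)/p₁}.
  lower = (p₁ − p₀)/p₁ = 0.093 / 0.617 ≈ 0.1507
  upper = min{1, (1 − p₀)/p₁} = 0.476 / 0.617 ≈ 0.7715

0.151 ≤ PN ≤ 0.771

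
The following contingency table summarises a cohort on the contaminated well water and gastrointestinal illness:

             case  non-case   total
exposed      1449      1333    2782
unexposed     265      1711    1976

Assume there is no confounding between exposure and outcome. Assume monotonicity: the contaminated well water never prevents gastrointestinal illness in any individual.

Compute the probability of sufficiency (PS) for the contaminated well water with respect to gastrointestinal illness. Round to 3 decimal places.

PS ≈ 0.447

p₁ = P(outcome | exposed) = 1449/2782 = 0.52085
p₀ = P(outcome | unexposed) = 265/1976 = 0.13411
Under exogeneity and monotonicity, PS = (p₁ − p₀) / (1 − p₀).
PS = (0.52085 − 0.13411) / (1 − 0.13411) = 0.38674 / 0.86589 ≈ 0.4466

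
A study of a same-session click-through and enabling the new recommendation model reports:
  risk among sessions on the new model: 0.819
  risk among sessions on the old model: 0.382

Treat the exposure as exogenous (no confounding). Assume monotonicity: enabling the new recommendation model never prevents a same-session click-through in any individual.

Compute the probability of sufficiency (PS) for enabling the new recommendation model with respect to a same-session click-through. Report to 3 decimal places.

PS ≈ 0.707

Let p₁ = 0.819, p₀ = 0.382.
Under exogeneity and monotonicity, PS = (p₁ − p₀) / (1 − p₀).
PS = (0.819 − 0.382) / (1 − 0.382) = 0.437 / 0.618 ≈ 0.7071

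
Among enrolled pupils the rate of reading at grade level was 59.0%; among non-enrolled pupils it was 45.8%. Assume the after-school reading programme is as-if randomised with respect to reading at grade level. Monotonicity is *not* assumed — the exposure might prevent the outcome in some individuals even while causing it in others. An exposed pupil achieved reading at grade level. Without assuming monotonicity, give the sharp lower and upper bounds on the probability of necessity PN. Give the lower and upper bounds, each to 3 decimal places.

0.224 ≤ PN ≤ 0.919

p₁ = 0.59, p₀ = 0.458.
Under exogeneity alone the bounds on PN are max{0,(p₁−p₀)/p₁} ≤ PN ≤ min{1,(1−p₀)/p₁}.
  lower = (p₁ − p₀)/p₁ = 0.132 / 0.59 ≈ 0.2237
  upper = min{1, (1 − p₀)/p₁} = 0.542 / 0.59 ≈ 0.9186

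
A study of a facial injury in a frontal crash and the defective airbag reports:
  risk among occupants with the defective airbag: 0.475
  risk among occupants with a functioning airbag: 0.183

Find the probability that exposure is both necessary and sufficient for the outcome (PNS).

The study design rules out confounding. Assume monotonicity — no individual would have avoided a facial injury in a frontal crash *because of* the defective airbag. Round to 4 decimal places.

PNS ≈ 0.2920

Let p₁ = 0.475, p₀ = 0.183.
Under exogeneity and monotonicity, PNS = p₁ − p₀.
PNS = 0.475 − 0.183 = 0.292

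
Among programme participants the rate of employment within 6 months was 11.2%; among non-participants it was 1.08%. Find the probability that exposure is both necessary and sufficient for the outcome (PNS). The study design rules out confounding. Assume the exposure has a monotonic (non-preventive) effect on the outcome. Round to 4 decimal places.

p₁ = 0.112, p₀ = 0.0108.
Under exogeneity and monotonicity, PNS = p₁ − p₀.
PNS = 0.112 − 0.0108 = 0.1012

PNS ≈ 0.1012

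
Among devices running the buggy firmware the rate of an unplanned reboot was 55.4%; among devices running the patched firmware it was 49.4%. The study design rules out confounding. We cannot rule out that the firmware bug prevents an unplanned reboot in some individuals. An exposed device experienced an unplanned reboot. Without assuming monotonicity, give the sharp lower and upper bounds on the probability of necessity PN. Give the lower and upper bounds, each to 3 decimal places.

p₁ = 0.554, p₀ = 0.494.
Under exogeneity alone the bounds on PN are max{0,(p₁−p₀)/p₁} ≤ PN ≤ min{1,(1−p₀)/p₁}.
  lower = (p₁ − p₀)/p₁ = 0.06 / 0.554 ≈ 0.1083
  upper = min{1, (1 − p₀)/p₁} = 0.506 / 0.554 ≈ 0.9134

0.108 ≤ PN ≤ 0.913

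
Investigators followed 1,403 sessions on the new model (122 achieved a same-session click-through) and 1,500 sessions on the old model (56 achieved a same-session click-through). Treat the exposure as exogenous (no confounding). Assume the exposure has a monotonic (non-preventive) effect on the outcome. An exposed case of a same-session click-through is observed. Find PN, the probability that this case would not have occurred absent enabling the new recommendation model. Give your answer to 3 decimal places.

p₁ = P(outcome | exposed) = 122/1403 = 0.086957
p₀ = P(outcome | unexposed) = 56/1500 = 0.037333
Under exogeneity and monotonicity, PN = (p₁ − p₀) / p₁.
PN = (0.086957 − 0.037333) / 0.086957 = 0.049623 / 0.086957 ≈ 0.5707

PN ≈ 0.571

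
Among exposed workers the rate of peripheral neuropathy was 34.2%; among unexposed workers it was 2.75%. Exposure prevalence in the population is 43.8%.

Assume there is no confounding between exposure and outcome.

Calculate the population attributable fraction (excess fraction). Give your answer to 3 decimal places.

p₁ = 0.342, p₀ = 0.0275.
Overall risk P(Y=1) = π·p₁ + (1−π)·p₀ = 0.438×0.342 + 0.562×0.0275 = 0.16525.
Under exogeneity, PAF = [P(Y=1) − p₀] / P(Y=1).
PAF = (0.16525 − 0.0275) / 0.16525 ≈ 0.8336

PAF ≈ 0.834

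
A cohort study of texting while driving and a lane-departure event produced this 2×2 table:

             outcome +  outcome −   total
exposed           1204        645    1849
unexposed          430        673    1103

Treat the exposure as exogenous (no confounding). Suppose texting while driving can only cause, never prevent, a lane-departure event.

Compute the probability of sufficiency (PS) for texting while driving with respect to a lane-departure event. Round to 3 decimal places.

PS ≈ 0.428

p₁ = P(outcome | exposed) = 1204/1849 = 0.65116
p₀ = P(outcome | unexposed) = 430/1103 = 0.38985
Under exogeneity and monotonicity, PS = (p₁ − p₀) / (1 − p₀).
PS = (0.65116 − 0.38985) / (1 − 0.38985) = 0.26132 / 0.61015 ≈ 0.4283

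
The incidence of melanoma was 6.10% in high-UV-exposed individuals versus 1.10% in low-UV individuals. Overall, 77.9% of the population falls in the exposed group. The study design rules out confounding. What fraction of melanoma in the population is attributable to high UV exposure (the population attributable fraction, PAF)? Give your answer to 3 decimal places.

p₁ = 0.061, p₀ = 0.011.
Overall risk P(Y=1) = π·p₁ + (1−π)·p₀ = 0.779×0.061 + 0.221×0.011 = 0.04995.
Under exogeneity, PAF = [P(Y=1) − p₀] / P(Y=1).
PAF = (0.04995 − 0.011) / 0.04995 ≈ 0.7798

PAF ≈ 0.780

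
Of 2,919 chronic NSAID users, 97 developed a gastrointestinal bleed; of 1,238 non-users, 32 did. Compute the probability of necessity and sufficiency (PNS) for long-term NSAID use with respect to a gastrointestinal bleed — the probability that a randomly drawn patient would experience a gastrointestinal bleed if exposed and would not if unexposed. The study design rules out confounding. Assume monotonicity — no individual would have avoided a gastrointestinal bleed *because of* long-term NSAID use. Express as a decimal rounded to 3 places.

p₁ = P(outcome | exposed) = 97/2919 = 0.033231
p₀ = P(outcome | unexposed) = 32/1238 = 0.025848
Under exogeneity and monotonicity, PNS = p₁ − p₀.
PNS = 0.033231 − 0.025848 = 0.0073824

PNS ≈ 0.007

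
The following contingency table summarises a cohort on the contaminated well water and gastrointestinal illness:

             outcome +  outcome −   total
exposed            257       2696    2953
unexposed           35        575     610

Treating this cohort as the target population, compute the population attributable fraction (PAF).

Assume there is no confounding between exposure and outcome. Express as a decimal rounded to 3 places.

p₁ = P(outcome | exposed) = 257/2953 = 0.08703
p₀ = P(outcome | unexposed) = 35/610 = 0.057377
Exposure prevalence π = 2953/3563 = 0.8288; overall risk P(Y=1) = 0.081953.
Under exogeneity, PAF = [P(Y=1) − p₀]/P(Y=1).
PAF = (0.081953 − 0.057377) / 0.081953 ≈ 0.2999

PAF ≈ 0.300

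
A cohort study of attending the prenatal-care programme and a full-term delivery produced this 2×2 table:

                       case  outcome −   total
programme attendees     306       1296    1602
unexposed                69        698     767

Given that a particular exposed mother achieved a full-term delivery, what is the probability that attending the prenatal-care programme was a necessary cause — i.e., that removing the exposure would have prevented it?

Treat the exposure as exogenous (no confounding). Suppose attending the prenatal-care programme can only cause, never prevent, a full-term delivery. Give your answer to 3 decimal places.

PN ≈ 0.529

p₁ = P(outcome | exposed) = 306/1602 = 0.19101
p₀ = P(outcome | unexposed) = 69/767 = 0.089961
Under exogeneity and monotonicity, PN = (p₁ − p₀) / p₁.
PN = (0.19101 − 0.089961) / 0.19101 = 0.10105 / 0.19101 ≈ 0.5290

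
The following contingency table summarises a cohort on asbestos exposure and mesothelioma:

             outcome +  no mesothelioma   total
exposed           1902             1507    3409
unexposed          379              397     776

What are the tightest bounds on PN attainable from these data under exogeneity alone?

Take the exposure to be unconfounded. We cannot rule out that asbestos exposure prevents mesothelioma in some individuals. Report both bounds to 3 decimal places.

p₁ = P(outcome | exposed) = 1902/3409 = 0.55793
p₀ = P(outcome | unexposed) = 379/776 = 0.4884
Under exogeneity alone the bounds on PN are max{0,(p₁−p₀)/p₁} ≤ PN ≤ min{1,(1−p₀)/p₁}.
  lower = (p₁ − p₀)/p₁ = 0.069533 / 0.55793 ≈ 0.1246
  upper = min{1, (1 − p₀)/p₁} = 0.5116 / 0.55793 ≈ 0.9169

0.125 ≤ PN ≤ 0.917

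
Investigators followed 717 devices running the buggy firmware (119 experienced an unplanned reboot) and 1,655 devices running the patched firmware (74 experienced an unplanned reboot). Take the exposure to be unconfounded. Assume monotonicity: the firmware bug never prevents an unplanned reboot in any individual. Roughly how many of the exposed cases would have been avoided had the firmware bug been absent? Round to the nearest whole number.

about 87 cases

p₁ = P(outcome | exposed) = 119/717 = 0.16597
p₀ = P(outcome | unexposed) = 74/1655 = 0.044713
PN = (p₁ − p₀)/p₁ = (0.16597 − 0.044713) / 0.16597 ≈ 0.73059.
Attributable cases ≈ PN × (exposed cases) = 0.73059 × 119 ≈ 86.94.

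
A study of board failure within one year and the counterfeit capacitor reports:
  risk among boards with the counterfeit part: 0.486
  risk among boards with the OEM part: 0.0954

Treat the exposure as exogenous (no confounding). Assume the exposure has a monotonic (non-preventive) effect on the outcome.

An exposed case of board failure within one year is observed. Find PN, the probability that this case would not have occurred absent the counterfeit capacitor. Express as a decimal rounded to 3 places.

Let p₁ = 0.486, p₀ = 0.0954.
Under exogeneity and monotonicity, PN = (p₁ − p₀) / p₁.
PN = (0.486 − 0.0954) / 0.486 = 0.3906 / 0.486 ≈ 0.8037

PN ≈ 0.804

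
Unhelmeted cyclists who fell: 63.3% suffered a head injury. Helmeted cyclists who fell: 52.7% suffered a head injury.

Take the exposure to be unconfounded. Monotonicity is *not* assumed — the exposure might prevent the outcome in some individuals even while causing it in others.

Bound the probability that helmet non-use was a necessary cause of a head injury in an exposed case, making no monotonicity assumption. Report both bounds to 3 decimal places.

0.167 ≤ PN ≤ 0.747

p₁ = 0.633, p₀ = 0.527.
Under exogeneity alone the bounds on PN are max{0,(p₁−p₀)/p₁} ≤ PN ≤ min{1,(1−p₀)/p₁}.
  lower = (p₁ − p₀)/p₁ = 0.106 / 0.633 ≈ 0.1675
  upper = min{1, (1 − p₀)/p₁} = 0.473 / 0.633 ≈ 0.7472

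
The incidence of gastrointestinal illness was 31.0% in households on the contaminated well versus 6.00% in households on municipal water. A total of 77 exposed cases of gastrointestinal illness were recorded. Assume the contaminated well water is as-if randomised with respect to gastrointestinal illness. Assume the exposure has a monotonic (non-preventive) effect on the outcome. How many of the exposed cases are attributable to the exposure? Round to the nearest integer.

about 62 cases

p₁ = 0.31, p₀ = 0.06.
PN = (p₁ − p₀)/p₁ = (0.31 − 0.06) / 0.31 ≈ 0.80645.
Attributable cases ≈ PN × (exposed cases) = 0.80645 × 77 ≈ 62.10.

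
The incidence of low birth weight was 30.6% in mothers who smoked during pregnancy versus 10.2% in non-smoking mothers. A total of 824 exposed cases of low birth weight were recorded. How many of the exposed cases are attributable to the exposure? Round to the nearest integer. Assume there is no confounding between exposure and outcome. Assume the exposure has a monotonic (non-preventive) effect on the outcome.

p₁ = 0.306, p₀ = 0.102.
PN = (p₁ − p₀)/p₁ = (0.306 − 0.102) / 0.306 ≈ 0.66667.
Attributable cases ≈ PN × (exposed cases) = 0.66667 × 824 ≈ 549.33.

about 549 cases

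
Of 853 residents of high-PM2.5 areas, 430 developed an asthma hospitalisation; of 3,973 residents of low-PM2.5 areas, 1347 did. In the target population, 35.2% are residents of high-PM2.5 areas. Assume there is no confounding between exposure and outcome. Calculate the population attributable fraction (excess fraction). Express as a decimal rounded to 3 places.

p₁ = P(outcome | exposed) = 430/853 = 0.5041
p₀ = P(outcome | unexposed) = 1347/3973 = 0.33904
Overall risk P(Y=1) = π·p₁ + (1−π)·p₀ = 0.352×0.5041 + 0.648×0.33904 = 0.39714.
Under exogeneity, PAF = [P(Y=1) − p₀] / P(Y=1).
PAF = (0.39714 − 0.33904) / 0.39714 ≈ 0.1463

PAF ≈ 0.146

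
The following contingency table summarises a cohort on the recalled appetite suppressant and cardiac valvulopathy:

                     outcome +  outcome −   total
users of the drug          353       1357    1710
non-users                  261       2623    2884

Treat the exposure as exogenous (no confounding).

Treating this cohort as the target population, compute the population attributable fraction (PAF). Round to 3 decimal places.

p₁ = P(outcome | exposed) = 353/1710 = 0.20643
p₀ = P(outcome | unexposed) = 261/2884 = 0.090499
Exposure prevalence π = 1710/4594 = 0.37222; overall risk P(Y=1) = 0.13365.
Under exogeneity, PAF = [P(Y=1) − p₀]/P(Y=1).
PAF = (0.13365 − 0.090499) / 0.13365 ≈ 0.3229

PAF ≈ 0.323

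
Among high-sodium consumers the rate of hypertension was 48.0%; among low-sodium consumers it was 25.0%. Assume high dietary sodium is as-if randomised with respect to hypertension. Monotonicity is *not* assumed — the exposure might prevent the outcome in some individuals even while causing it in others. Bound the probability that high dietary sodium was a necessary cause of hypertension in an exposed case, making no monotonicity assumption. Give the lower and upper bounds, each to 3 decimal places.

p₁ = 0.48, p₀ = 0.25.
Under exogeneity alone the bounds on PN are max{0,(p₁−p₀)/p₁} ≤ PN ≤ min{1,(1−p₀)/p₁}.
  lower = (p₁ − p₀)/p₁ = 0.23 / 0.48 ≈ 0.4792
  upper = min{1, (1 − p₀)/p₁} = 0.75 / 0.48 ≈ 1.5625 → capped at 1

0.479 ≤ PN ≤ 1.000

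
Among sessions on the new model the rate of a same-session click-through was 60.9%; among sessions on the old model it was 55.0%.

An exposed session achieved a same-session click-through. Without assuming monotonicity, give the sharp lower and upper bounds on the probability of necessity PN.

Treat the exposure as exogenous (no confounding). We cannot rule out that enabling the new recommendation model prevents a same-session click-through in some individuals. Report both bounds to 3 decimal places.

p₁ = 0.609, p₀ = 0.55.
Under exogeneity alone the bounds on PN are max{0,(p₁−p₀)/p₁} ≤ PN ≤ min{1,(1−p₀)/p₁}.
  lower = (p₁ − p₀)/p₁ = 0.059 / 0.609 ≈ 0.0969
  upper = min{1, (1 − p₀)/p₁} = 0.45 / 0.609 ≈ 0.7389

0.097 ≤ PN ≤ 0.739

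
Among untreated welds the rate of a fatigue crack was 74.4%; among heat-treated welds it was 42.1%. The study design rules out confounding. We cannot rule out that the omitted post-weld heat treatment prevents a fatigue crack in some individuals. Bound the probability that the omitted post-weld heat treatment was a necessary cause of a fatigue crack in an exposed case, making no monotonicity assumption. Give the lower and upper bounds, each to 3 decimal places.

p₁ = 0.744, p₀ = 0.421.
Under exogeneity alone the bounds on PN are max{0,(p₁−p₀)/p₁} ≤ PN ≤ min{1,(1−p₀)/p₁}.
  lower = (p₁ − p₀)/p₁ = 0.323 / 0.744 ≈ 0.4341
  upper = min{1, (1 − p₀)/p₁} = 0.579 / 0.744 ≈ 0.7782

0.434 ≤ PN ≤ 0.778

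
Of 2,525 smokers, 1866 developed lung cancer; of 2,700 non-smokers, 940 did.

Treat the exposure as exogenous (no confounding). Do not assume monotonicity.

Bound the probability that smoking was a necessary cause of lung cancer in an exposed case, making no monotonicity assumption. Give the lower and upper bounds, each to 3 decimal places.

p₁ = P(outcome | exposed) = 1866/2525 = 0.73901
p₀ = P(outcome | unexposed) = 940/2700 = 0.34815
Under exogeneity alone the bounds on PN are max{0,(p₁−p₀)/p₁} ≤ PN ≤ min{1,(1−p₀)/p₁}.
  lower = (p₁ − p₀)/p₁ = 0.39086 / 0.73901 ≈ 0.5289
  upper = min{1, (1 − p₀)/p₁} = 0.65185 / 0.73901 ≈ 0.8821

0.529 ≤ PN ≤ 0.882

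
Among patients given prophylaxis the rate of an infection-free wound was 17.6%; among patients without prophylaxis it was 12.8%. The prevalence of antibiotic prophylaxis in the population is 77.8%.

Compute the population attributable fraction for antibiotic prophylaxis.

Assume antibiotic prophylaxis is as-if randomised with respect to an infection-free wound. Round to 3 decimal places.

PAF ≈ 0.226

p₁ = 0.176, p₀ = 0.128.
Overall risk P(Y=1) = π·p₁ + (1−π)·p₀ = 0.778×0.176 + 0.222×0.128 = 0.16534.
Under exogeneity, PAF = [P(Y=1) − p₀] / P(Y=1).
PAF = (0.16534 − 0.128) / 0.16534 ≈ 0.2259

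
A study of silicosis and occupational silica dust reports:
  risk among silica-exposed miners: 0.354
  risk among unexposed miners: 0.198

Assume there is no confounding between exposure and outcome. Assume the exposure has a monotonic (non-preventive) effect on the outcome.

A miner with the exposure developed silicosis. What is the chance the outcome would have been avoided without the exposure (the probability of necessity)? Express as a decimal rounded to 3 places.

Let p₁ = 0.354, p₀ = 0.198.
Under exogeneity and monotonicity, PN = (p₁ − p₀) / p₁.
PN = (0.354 − 0.198) / 0.354 = 0.156 / 0.354 ≈ 0.4407

PN ≈ 0.441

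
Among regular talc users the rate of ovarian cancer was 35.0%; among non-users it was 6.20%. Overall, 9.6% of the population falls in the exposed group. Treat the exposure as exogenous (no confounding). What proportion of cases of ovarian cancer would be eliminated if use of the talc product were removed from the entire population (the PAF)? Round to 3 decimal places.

PAF ≈ 0.308

p₁ = 0.35, p₀ = 0.062.
Overall risk P(Y=1) = π·p₁ + (1−π)·p₀ = 0.096×0.35 + 0.904×0.062 = 0.089648.
Under exogeneity, PAF = [P(Y=1) − p₀] / P(Y=1).
PAF = (0.089648 − 0.062) / 0.089648 ≈ 0.3084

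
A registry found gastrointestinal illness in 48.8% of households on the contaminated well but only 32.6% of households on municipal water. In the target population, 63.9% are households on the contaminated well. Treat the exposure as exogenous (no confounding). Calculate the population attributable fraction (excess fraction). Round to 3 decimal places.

p₁ = 0.488, p₀ = 0.326.
Overall risk P(Y=1) = π·p₁ + (1−π)·p₀ = 0.639×0.488 + 0.361×0.326 = 0.42952.
Under exogeneity, PAF = [P(Y=1) − p₀] / P(Y=1).
PAF = (0.42952 − 0.326) / 0.42952 ≈ 0.2410

PAF ≈ 0.241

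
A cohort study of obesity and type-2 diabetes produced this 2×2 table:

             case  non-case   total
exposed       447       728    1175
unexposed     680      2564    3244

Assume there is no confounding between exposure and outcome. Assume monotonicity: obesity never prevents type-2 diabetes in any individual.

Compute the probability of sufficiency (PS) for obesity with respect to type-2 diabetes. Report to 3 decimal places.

p₁ = P(outcome | exposed) = 447/1175 = 0.38043
p₀ = P(outcome | unexposed) = 680/3244 = 0.20962
Under exogeneity and monotonicity, PS = (p₁ − p₀) / (1 − p₀).
PS = (0.38043 − 0.20962) / (1 − 0.20962) = 0.17081 / 0.79038 ≈ 0.2161

PS ≈ 0.216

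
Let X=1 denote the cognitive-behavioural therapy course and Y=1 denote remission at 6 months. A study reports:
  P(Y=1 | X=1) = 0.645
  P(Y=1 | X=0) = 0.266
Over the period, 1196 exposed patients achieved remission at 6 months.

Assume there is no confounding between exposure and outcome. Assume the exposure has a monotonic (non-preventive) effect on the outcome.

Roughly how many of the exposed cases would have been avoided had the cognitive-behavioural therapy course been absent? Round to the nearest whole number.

Let p₁ = 0.645, p₀ = 0.266.
PN = (p₁ − p₀)/p₁ = (0.645 − 0.266) / 0.645 ≈ 0.58760.
Attributable cases ≈ PN × (exposed cases) = 0.58760 × 1196 ≈ 702.77.

about 703 cases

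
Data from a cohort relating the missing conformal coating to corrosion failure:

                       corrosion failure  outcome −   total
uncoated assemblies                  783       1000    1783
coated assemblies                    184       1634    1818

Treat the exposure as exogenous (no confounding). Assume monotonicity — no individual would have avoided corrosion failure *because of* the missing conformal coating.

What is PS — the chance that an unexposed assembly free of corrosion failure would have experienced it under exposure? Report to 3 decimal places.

PS ≈ 0.376

p₁ = P(outcome | exposed) = 783/1783 = 0.43915
p₀ = P(outcome | unexposed) = 184/1818 = 0.10121
Under exogeneity and monotonicity, PS = (p₁ − p₀) / (1 − p₀).
PS = (0.43915 − 0.10121) / (1 − 0.10121) = 0.33794 / 0.89879 ≈ 0.3760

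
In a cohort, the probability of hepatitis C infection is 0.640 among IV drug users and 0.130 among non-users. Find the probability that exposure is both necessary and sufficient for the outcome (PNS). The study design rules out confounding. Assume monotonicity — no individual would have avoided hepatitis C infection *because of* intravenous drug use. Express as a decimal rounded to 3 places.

Let p₁ = 0.64, p₀ = 0.13.
Under exogeneity and monotonicity, PNS = p₁ − p₀.
PNS = 0.64 − 0.13 = 0.51

PNS ≈ 0.510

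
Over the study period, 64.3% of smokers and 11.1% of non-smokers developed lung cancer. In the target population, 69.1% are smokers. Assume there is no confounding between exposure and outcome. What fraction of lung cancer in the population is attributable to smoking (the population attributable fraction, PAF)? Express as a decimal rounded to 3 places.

PAF ≈ 0.768

p₁ = 0.643, p₀ = 0.111.
Overall risk P(Y=1) = π·p₁ + (1−π)·p₀ = 0.691×0.643 + 0.309×0.111 = 0.47861.
Under exogeneity, PAF = [P(Y=1) − p₀] / P(Y=1).
PAF = (0.47861 − 0.111) / 0.47861 ≈ 0.7681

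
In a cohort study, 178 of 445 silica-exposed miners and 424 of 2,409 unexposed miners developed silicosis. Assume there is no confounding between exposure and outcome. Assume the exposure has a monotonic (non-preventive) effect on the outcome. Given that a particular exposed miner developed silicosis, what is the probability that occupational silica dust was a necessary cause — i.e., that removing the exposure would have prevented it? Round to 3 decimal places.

p₁ = P(outcome | exposed) = 178/445 = 0.4
p₀ = P(outcome | unexposed) = 424/2409 = 0.17601
Under exogeneity and monotonicity, PN = (p₁ − p₀) / p₁.
PN = (0.4 − 0.17601) / 0.4 = 0.22399 / 0.4 ≈ 0.5600

PN ≈ 0.560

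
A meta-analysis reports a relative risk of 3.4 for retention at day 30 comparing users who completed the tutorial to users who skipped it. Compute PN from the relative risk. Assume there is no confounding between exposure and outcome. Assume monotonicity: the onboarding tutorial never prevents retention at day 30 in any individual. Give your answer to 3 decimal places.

PN ≈ 0.706

Under exogeneity and monotonicity, PN = (RR − 1) / RR = 1 − 1/RR.
PN = (3.4 − 1) / 3.4 = 2.4 / 3.4 ≈ 0.7059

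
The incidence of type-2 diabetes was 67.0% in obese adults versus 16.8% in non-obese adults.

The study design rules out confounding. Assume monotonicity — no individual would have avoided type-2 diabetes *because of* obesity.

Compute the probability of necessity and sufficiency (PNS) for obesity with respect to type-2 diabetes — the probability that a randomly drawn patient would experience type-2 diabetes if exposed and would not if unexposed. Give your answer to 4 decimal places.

p₁ = 0.67, p₀ = 0.168.
Under exogeneity and monotonicity, PNS = p₁ − p₀.
PNS = 0.67 − 0.168 = 0.502

PNS ≈ 0.5020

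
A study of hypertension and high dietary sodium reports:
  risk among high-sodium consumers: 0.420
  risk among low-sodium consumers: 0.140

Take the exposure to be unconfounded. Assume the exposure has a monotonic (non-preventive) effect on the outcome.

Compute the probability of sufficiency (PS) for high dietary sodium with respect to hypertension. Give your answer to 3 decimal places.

PS ≈ 0.326

Let p₁ = 0.42, p₀ = 0.14.
Under exogeneity and monotonicity, PS = (p₁ − p₀) / (1 − p₀).
PS = (0.42 − 0.14) / (1 − 0.14) = 0.28 / 0.86 ≈ 0.3256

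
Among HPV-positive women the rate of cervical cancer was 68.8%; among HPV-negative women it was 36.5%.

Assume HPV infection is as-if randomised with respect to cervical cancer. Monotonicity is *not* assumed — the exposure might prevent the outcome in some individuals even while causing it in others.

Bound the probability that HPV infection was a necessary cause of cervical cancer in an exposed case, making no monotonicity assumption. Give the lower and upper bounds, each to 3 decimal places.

0.469 ≤ PN ≤ 0.923

p₁ = 0.688, p₀ = 0.365.
Under exogeneity alone the bounds on PN are max{0,(p₁−p₀)/p₁} ≤ PN ≤ min{1,(1−p₀)/p₁}.
  lower = (p₁ − p₀)/p₁ = 0.323 / 0.688 ≈ 0.4695
  upper = min{1, (1 − p₀)/p₁} = 0.635 / 0.688 ≈ 0.9230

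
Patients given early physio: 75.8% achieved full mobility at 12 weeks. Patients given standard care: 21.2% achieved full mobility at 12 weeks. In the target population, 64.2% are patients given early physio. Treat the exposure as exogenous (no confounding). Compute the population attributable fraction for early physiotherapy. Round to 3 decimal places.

p₁ = 0.758, p₀ = 0.212.
Overall risk P(Y=1) = π·p₁ + (1−π)·p₀ = 0.642×0.758 + 0.358×0.212 = 0.56253.
Under exogeneity, PAF = [P(Y=1) − p₀] / P(Y=1).
PAF = (0.56253 − 0.212) / 0.56253 ≈ 0.6231

PAF ≈ 0.623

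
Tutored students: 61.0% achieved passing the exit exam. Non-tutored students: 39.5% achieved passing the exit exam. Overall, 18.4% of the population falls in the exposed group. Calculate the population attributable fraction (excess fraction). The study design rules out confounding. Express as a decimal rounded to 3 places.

PAF ≈ 0.091

p₁ = 0.61, p₀ = 0.395.
Overall risk P(Y=1) = π·p₁ + (1−π)·p₀ = 0.184×0.61 + 0.816×0.395 = 0.43456.
Under exogeneity, PAF = [P(Y=1) − p₀] / P(Y=1).
PAF = (0.43456 − 0.395) / 0.43456 ≈ 0.0910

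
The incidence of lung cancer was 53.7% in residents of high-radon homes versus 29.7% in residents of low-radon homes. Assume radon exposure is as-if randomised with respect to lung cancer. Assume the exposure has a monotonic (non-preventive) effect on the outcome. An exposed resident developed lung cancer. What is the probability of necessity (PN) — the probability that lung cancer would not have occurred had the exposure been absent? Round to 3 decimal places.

PN ≈ 0.447

p₁ = 0.537, p₀ = 0.297.
Under exogeneity and monotonicity, PN = (p₁ − p₀) / p₁.
PN = (0.537 − 0.297) / 0.537 = 0.24 / 0.537 ≈ 0.4469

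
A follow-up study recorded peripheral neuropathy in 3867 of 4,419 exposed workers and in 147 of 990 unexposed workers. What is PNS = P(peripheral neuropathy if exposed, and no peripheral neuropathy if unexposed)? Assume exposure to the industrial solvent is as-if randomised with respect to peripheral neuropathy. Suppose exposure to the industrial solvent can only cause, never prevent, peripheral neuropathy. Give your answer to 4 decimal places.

PNS ≈ 0.7266

p₁ = P(outcome | exposed) = 3867/4419 = 0.87508
p₀ = P(outcome | unexposed) = 147/990 = 0.14848
Under exogeneity and monotonicity, PNS = p₁ − p₀.
PNS = 0.87508 − 0.14848 = 0.7266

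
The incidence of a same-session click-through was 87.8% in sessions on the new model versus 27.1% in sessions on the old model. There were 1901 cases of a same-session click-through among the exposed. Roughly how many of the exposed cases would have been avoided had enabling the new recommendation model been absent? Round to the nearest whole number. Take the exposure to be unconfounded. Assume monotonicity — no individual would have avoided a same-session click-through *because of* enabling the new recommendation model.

p₁ = 0.878, p₀ = 0.271.
PN = (p₁ − p₀)/p₁ = (0.878 − 0.271) / 0.878 ≈ 0.69134.
Attributable cases ≈ PN × (exposed cases) = 0.69134 × 1901 ≈ 1314.24.

about 1314 cases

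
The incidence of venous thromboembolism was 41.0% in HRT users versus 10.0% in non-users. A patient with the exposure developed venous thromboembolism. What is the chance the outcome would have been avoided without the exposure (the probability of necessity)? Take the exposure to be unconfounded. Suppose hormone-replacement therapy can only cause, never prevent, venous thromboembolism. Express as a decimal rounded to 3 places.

p₁ = 0.41, p₀ = 0.1.
Under exogeneity and monotonicity, PN = (p₁ − p₀) / p₁.
PN = (0.41 − 0.1) / 0.41 = 0.31 / 0.41 ≈ 0.7561

PN ≈ 0.756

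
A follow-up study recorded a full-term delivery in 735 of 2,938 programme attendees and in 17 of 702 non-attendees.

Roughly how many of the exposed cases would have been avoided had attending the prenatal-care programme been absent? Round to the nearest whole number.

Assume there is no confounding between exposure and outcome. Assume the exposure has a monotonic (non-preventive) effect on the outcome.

p₁ = P(outcome | exposed) = 735/2938 = 0.25017
p₀ = P(outcome | unexposed) = 17/702 = 0.024217
PN = (p₁ − p₀)/p₁ = (0.25017 − 0.024217) / 0.25017 ≈ 0.90320.
Attributable cases ≈ PN × (exposed cases) = 0.90320 × 735 ≈ 663.85.

about 664 cases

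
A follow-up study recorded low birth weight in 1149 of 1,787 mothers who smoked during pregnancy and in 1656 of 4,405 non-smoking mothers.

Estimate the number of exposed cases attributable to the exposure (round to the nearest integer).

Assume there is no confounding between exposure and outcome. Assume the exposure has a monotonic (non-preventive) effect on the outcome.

about 477 cases

p₁ = P(outcome | exposed) = 1149/1787 = 0.64298
p₀ = P(outcome | unexposed) = 1656/4405 = 0.37594
PN = (p₁ − p₀)/p₁ = (0.64298 − 0.37594) / 0.64298 ≈ 0.41532.
Attributable cases ≈ PN × (exposed cases) = 0.41532 × 1149 ≈ 477.20.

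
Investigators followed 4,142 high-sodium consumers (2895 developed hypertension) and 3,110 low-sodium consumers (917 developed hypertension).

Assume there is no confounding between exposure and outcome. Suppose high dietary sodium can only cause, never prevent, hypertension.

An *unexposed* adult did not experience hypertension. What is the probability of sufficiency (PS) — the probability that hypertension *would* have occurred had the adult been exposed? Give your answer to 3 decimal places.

PS ≈ 0.573

p₁ = P(outcome | exposed) = 2895/4142 = 0.69894
p₀ = P(outcome | unexposed) = 917/3110 = 0.29486
Under exogeneity and monotonicity, PS = (p₁ − p₀) / (1 − p₀).
PS = (0.69894 − 0.29486) / (1 − 0.29486) = 0.40408 / 0.70514 ≈ 0.5730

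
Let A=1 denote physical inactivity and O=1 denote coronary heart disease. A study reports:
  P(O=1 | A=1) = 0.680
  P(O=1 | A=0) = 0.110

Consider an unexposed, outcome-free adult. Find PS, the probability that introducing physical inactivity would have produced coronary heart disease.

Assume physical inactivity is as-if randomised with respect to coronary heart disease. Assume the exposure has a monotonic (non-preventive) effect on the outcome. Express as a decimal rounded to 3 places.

PS ≈ 0.640

Let p₁ = 0.68, p₀ = 0.11.
Under exogeneity and monotonicity, PS = (p₁ − p₀) / (1 − p₀).
PS = (0.68 − 0.11) / (1 − 0.11) = 0.57 / 0.89 ≈ 0.6404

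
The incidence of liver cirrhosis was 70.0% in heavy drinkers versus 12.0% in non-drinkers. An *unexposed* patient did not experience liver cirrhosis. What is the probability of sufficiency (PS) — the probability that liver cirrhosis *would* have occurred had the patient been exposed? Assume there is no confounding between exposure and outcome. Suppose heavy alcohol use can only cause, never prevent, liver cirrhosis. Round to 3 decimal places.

p₁ = 0.7, p₀ = 0.12.
Under exogeneity and monotonicity, PS = (p₁ − p₀) / (1 − p₀).
PS = (0.7 − 0.12) / (1 − 0.12) = 0.58 / 0.88 ≈ 0.6591

PS ≈ 0.659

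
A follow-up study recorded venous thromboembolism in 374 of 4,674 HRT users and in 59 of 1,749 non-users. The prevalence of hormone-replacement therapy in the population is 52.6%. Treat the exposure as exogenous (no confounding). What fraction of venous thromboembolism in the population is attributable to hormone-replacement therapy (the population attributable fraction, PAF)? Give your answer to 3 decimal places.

PAF ≈ 0.419

p₁ = P(outcome | exposed) = 374/4674 = 0.080017
p₀ = P(outcome | unexposed) = 59/1749 = 0.033734
Overall risk P(Y=1) = π·p₁ + (1−π)·p₀ = 0.526×0.080017 + 0.474×0.033734 = 0.058079.
Under exogeneity, PAF = [P(Y=1) − p₀] / P(Y=1).
PAF = (0.058079 − 0.033734) / 0.058079 ≈ 0.4192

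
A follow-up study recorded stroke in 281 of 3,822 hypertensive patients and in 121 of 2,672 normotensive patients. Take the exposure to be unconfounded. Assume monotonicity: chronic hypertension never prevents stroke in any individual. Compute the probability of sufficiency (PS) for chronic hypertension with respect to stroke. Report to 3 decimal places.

PS ≈ 0.030

p₁ = P(outcome | exposed) = 281/3822 = 0.073522
p₀ = P(outcome | unexposed) = 121/2672 = 0.045284
Under exogeneity and monotonicity, PS = (p₁ − p₀) / (1 − p₀).
PS = (0.073522 − 0.045284) / (1 − 0.045284) = 0.028237 / 0.95472 ≈ 0.0296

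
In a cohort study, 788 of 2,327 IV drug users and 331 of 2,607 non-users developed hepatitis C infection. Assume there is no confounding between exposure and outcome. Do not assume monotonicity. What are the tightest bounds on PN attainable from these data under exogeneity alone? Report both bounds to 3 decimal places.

0.625 ≤ PN ≤ 1.000

p₁ = P(outcome | exposed) = 788/2327 = 0.33863
p₀ = P(outcome | unexposed) = 331/2607 = 0.12697
Under exogeneity alone the bounds on PN are max{0,(p₁−p₀)/p₁} ≤ PN ≤ min{1,(1−p₀)/p₁}.
  lower = (p₁ − p₀)/p₁ = 0.21167 / 0.33863 ≈ 0.6251
  upper = min{1, (1 − p₀)/p₁} = 0.87303 / 0.33863 ≈ 2.5781 → capped at 1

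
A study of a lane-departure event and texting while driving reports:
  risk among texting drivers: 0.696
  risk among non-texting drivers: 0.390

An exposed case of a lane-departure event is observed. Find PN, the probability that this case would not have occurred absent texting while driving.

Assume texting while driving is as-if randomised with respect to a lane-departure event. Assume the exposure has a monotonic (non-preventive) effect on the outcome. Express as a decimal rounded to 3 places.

Let p₁ = 0.696, p₀ = 0.39.
Under exogeneity and monotonicity, PN = (p₁ − p₀) / p₁.
PN = (0.696 − 0.39) / 0.696 = 0.306 / 0.696 ≈ 0.4397

PN ≈ 0.440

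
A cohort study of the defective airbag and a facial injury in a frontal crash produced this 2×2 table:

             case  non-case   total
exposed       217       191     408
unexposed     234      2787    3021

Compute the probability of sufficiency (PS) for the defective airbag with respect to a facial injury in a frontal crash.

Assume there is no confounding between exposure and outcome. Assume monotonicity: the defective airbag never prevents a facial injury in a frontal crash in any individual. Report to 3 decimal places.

p₁ = P(outcome | exposed) = 217/408 = 0.53186
p₀ = P(outcome | unexposed) = 234/3021 = 0.077458
Under exogeneity and monotonicity, PS = (p₁ − p₀) / (1 − p₀).
PS = (0.53186 − 0.077458) / (1 − 0.077458) = 0.4544 / 0.92254 ≈ 0.4926

PS ≈ 0.493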